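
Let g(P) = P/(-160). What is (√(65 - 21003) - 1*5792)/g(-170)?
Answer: -92672/17 + 304*I*√58/17 ≈ -5451.3 + 136.19*I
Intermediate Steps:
g(P) = -P/160 (g(P) = P*(-1/160) = -P/160)
(√(65 - 21003) - 1*5792)/g(-170) = (√(65 - 21003) - 1*5792)/((-1/160*(-170))) = (√(-20938) - 5792)/(17/16) = (19*I*√58 - 5792)*(16/17) = (-5792 + 19*I*√58)*(16/17) = -92672/17 + 304*I*√58/17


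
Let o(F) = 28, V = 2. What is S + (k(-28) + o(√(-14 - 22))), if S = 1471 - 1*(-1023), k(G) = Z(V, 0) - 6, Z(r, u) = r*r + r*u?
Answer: 2520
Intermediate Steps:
Z(r, u) = r² + r*u
k(G) = -2 (k(G) = 2*(2 + 0) - 6 = 2*2 - 6 = 4 - 6 = -2)
S = 2494 (S = 1471 + 1023 = 2494)
S + (k(-28) + o(√(-14 - 22))) = 2494 + (-2 + 28) = 2494 + 26 = 2520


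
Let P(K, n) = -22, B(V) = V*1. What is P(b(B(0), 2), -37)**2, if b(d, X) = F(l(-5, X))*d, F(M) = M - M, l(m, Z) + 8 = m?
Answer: 484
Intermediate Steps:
l(m, Z) = -8 + m
B(V) = V
F(M) = 0
b(d, X) = 0 (b(d, X) = 0*d = 0)
P(b(B(0), 2), -37)**2 = (-22)**2 = 484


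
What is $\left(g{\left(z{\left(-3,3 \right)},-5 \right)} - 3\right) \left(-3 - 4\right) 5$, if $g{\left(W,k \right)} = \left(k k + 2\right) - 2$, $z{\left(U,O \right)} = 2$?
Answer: $-770$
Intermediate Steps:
$g{\left(W,k \right)} = k^{2}$ ($g{\left(W,k \right)} = \left(k^{2} + 2\right) - 2 = \left(2 + k^{2}\right) - 2 = k^{2}$)
$\left(g{\left(z{\left(-3,3 \right)},-5 \right)} - 3\right) \left(-3 - 4\right) 5 = \left(\left(-5\right)^{2} - 3\right) \left(-3 - 4\right) 5 = \left(25 - 3\right) \left(\left(-7\right) 5\right) = 22 \left(-35\right) = -770$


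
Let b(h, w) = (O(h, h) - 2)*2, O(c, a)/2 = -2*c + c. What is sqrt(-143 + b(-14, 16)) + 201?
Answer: 201 + I*sqrt(91) ≈ 201.0 + 9.5394*I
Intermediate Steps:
O(c, a) = -2*c (O(c, a) = 2*(-2*c + c) = 2*(-c) = -2*c)
b(h, w) = -4 - 4*h (b(h, w) = (-2*h - 2)*2 = (-2 - 2*h)*2 = -4 - 4*h)
sqrt(-143 + b(-14, 16)) + 201 = sqrt(-143 + (-4 - 4*(-14))) + 201 = sqrt(-143 + (-4 + 56)) + 201 = sqrt(-143 + 52) + 201 = sqrt(-91) + 201 = I*sqrt(91) + 201 = 201 + I*sqrt(91)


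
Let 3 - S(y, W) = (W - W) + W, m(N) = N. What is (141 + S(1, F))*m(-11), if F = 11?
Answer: -1463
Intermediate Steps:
S(y, W) = 3 - W (S(y, W) = 3 - ((W - W) + W) = 3 - (0 + W) = 3 - W)
(141 + S(1, F))*m(-11) = (141 + (3 - 1*11))*(-11) = (141 + (3 - 11))*(-11) = (141 - 8)*(-11) = 133*(-11) = -1463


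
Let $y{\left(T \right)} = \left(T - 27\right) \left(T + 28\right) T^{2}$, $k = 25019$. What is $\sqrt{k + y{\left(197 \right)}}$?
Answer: $\sqrt{1484469269} \approx 38529.0$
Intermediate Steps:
$y{\left(T \right)} = T^{2} \left(-27 + T\right) \left(28 + T\right)$ ($y{\left(T \right)} = \left(-27 + T\right) \left(28 + T\right) T^{2} = T^{2} \left(-27 + T\right) \left(28 + T\right)$)
$\sqrt{k + y{\left(197 \right)}} = \sqrt{25019 + 197^{2} \left(-756 + 197 + 197^{2}\right)} = \sqrt{25019 + 38809 \left(-756 + 197 + 38809\right)} = \sqrt{25019 + 38809 \cdot 38250} = \sqrt{25019 + 1484444250} = \sqrt{1484469269}$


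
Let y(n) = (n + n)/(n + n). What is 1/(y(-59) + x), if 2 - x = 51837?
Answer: -1/51834 ≈ -1.9292e-5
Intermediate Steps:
x = -51835 (x = 2 - 1*51837 = 2 - 51837 = -51835)
y(n) = 1 (y(n) = (2*n)/((2*n)) = (2*n)*(1/(2*n)) = 1)
1/(y(-59) + x) = 1/(1 - 51835) = 1/(-51834) = -1/51834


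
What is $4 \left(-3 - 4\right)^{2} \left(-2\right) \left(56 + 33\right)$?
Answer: $-34888$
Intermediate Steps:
$4 \left(-3 - 4\right)^{2} \left(-2\right) \left(56 + 33\right) = 4 \left(-7\right)^{2} \left(-2\right) 89 = 4 \cdot 49 \left(-2\right) 89 = 196 \left(-2\right) 89 = \left(-392\right) 89 = -34888$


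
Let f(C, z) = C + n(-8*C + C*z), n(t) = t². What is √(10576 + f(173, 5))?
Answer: √280110 ≈ 529.25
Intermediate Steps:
f(C, z) = C + (-8*C + C*z)²
√(10576 + f(173, 5)) = √(10576 + 173*(1 + 173*(-8 + 5)²)) = √(10576 + 173*(1 + 173*(-3)²)) = √(10576 + 173*(1 + 173*9)) = √(10576 + 173*(1 + 1557)) = √(10576 + 173*1558) = √(10576 + 269534) = √280110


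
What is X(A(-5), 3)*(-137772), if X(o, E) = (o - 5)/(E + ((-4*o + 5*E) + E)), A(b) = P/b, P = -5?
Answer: 551088/17 ≈ 32417.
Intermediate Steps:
A(b) = -5/b
X(o, E) = (-5 + o)/(-4*o + 7*E) (X(o, E) = (-5 + o)/(E + (-4*o + 6*E)) = (-5 + o)/(-4*o + 7*E))
X(A(-5), 3)*(-137772) = ((-5 - 5/(-5))/(-(-20)/(-5) + 7*3))*(-137772) = ((-5 - 5*(-1/5))/(-(-20)*(-1)/5 + 21))*(-137772) = ((-5 + 1)/(-4*1 + 21))*(-137772) = (-4/(-4 + 21))*(-137772) = (-4/17)*(-137772) = ((1/17)*(-4))*(-137772) = -4/17*(-137772) = 551088/17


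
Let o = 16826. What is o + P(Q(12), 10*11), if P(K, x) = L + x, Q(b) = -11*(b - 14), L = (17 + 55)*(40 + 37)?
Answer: 22480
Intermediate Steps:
L = 5544 (L = 72*77 = 5544)
Q(b) = 154 - 11*b (Q(b) = -11*(-14 + b) = -(-154 + 11*b) = 154 - 11*b)
P(K, x) = 5544 + x
o + P(Q(12), 10*11) = 16826 + (5544 + 10*11) = 16826 + (5544 + 110) = 16826 + 5654 = 22480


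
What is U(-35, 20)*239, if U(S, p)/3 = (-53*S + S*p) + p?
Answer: 842475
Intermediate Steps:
U(S, p) = -159*S + 3*p + 3*S*p (U(S, p) = 3*((-53*S + S*p) + p) = 3*(p - 53*S + S*p) = -159*S + 3*p + 3*S*p)
U(-35, 20)*239 = (-159*(-35) + 3*20 + 3*(-35)*20)*239 = (5565 + 60 - 2100)*239 = 3525*239 = 842475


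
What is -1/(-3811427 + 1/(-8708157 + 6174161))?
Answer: 2533996/9658140772293 ≈ 2.6237e-7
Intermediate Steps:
-1/(-3811427 + 1/(-8708157 + 6174161)) = -1/(-3811427 + 1/(-2533996)) = -1/(-3811427 - 1/2533996) = -1/(-9658140772293/2533996) = -1*(-2533996/9658140772293) = 2533996/9658140772293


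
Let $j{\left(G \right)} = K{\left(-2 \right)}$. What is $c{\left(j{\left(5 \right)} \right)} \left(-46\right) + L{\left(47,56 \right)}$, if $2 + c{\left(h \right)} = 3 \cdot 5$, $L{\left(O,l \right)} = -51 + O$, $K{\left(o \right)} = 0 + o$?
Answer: $-602$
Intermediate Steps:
$K{\left(o \right)} = o$
$j{\left(G \right)} = -2$
$c{\left(h \right)} = 13$ ($c{\left(h \right)} = -2 + 3 \cdot 5 = -2 + 15 = 13$)
$c{\left(j{\left(5 \right)} \right)} \left(-46\right) + L{\left(47,56 \right)} = 13 \left(-46\right) + \left(-51 + 47\right) = -598 - 4 = -602$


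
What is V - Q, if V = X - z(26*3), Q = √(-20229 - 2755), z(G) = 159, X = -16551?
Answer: -16710 - 26*I*√34 ≈ -16710.0 - 151.6*I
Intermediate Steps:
Q = 26*I*√34 (Q = √(-22984) = 26*I*√34 ≈ 151.6*I)
V = -16710 (V = -16551 - 1*159 = -16551 - 159 = -16710)
V - Q = -16710 - 26*I*√34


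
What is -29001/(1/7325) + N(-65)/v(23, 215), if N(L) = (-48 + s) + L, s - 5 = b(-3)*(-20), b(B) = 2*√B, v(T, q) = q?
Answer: -45672949983/215 - 8*I*√3/43 ≈ -2.1243e+8 - 0.32224*I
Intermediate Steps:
s = 5 - 40*I*√3 (s = 5 + (2*√(-3))*(-20) = 5 + (2*(I*√3))*(-20) = 5 + (2*I*√3)*(-20) = 5 - 40*I*√3 ≈ 5.0 - 69.282*I)
N(L) = -43 + L - 40*I*√3 (N(L) = (-48 + (5 - 40*I*√3)) + L = (-43 - 40*I*√3) + L = -43 + L - 40*I*√3)
-29001/(1/7325) + N(-65)/v(23, 215) = -29001/(1/7325) + (-43 - 65 - 40*I*√3)/215 = -29001/1/7325 + (-108 - 40*I*√3)*(1/215) = -29001*7325 + (-108/215 - 8*I*√3/43) = -212432325 + (-108/215 - 8*I*√3/43) = -45672949983/215 - 8*I*√3/43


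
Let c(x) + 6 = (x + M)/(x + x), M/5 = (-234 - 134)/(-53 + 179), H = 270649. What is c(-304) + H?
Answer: 1295841193/4788 ≈ 2.7064e+5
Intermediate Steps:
M = -920/63 (M = 5*((-234 - 134)/(-53 + 179)) = 5*(-368/126) = 5*(-368*1/126) = 5*(-184/63) = -920/63 ≈ -14.603)
c(x) = -6 + (-920/63 + x)/(2*x) (c(x) = -6 + (x - 920/63)/(x + x) = -6 + (-920/63 + x)/((2*x)) = -6 + (-920/63 + x)*(1/(2*x)) = -6 + (-920/63 + x)/(2*x))
c(-304) + H = (1/126)*(-920 - 693*(-304))/(-304) + 270649 = (1/126)*(-1/304)*(-920 + 210672) + 270649 = (1/126)*(-1/304)*209752 + 270649 = -26219/4788 + 270649 = 1295841193/4788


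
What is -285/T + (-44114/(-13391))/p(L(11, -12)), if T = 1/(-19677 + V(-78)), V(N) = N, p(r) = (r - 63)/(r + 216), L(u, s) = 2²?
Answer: 635459575285/112867 ≈ 5.6302e+6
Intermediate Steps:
L(u, s) = 4
p(r) = (-63 + r)/(216 + r)
T = -1/19755 (T = 1/(-19677 - 78) = 1/(-19755) = -1/19755 ≈ -5.0620e-5)
-285/T + (-44114/(-13391))/p(L(11, -12)) = -285/(-1/19755) + (-44114/(-13391))/(((-63 + 4)/(216 + 4))) = -285*(-19755) + (-44114*(-1/13391))/((-59/220)) = 5630175 + 6302/(1913*(((1/220)*(-59)))) = 5630175 + 6302/(1913*(-59/220)) = 5630175 + (6302/1913)*(-220/59) = 5630175 - 1386440/112867 = 635459575285/112867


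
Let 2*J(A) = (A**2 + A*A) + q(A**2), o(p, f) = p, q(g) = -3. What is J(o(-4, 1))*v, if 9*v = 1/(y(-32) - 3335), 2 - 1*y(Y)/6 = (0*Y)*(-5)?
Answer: -29/59814 ≈ -0.00048484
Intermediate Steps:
J(A) = -3/2 + A**2 (J(A) = ((A**2 + A*A) - 3)/2 = ((A**2 + A**2) - 3)/2 = (2*A**2 - 3)/2 = (-3 + 2*A**2)/2 = -3/2 + A**2)
y(Y) = 12 (y(Y) = 12 - 6*0*Y*(-5) = 12 - 0*(-5) = 12 - 6*0 = 12 + 0 = 12)
v = -1/29907 (v = 1/(9*(12 - 3335)) = (1/9)/(-3323) = (1/9)*(-1/3323) = -1/29907 ≈ -3.3437e-5)
J(o(-4, 1))*v = (-3/2 + (-4)**2)*(-1/29907) = (-3/2 + 16)*(-1/29907) = (29/2)*(-1/29907) = -29/59814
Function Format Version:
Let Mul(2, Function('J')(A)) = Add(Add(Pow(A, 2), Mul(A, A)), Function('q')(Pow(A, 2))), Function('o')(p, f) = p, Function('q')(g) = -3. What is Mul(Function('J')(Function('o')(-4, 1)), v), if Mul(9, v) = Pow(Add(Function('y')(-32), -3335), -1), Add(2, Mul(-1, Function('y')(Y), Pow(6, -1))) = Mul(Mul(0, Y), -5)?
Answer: Rational(-29, 59814) ≈ -0.00048484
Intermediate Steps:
Function('J')(A) = Add(Rational(-3, 2), Pow(A, 2)) (Function('J')(A) = Mul(Rational(1, 2), Add(Add(Pow(A, 2), Mul(A, A)), -3)) = Mul(Rational(1, 2), Add(Add(Pow(A, 2), Pow(A, 2)), -3)) = Mul(Rational(1, 2), Add(Mul(2, Pow(A, 2)), -3)) = Mul(Rational(1, 2), Add(-3, Mul(2, Pow(A, 2)))) = Add(Rational(-3, 2), Pow(A, 2)))
Function('y')(Y) = 12 (Function('y')(Y) = Add(12, Mul(-6, Mul(Mul(0, Y), -5))) = Add(12, Mul(-6, Mul(0, -5))) = Add(12, Mul(-6, 0)) = Add(12, 0) = 12)
v = Rational(-1, 29907) (v = Mul(Rational(1, 9), Pow(Add(12, -3335), -1)) = Mul(Rational(1, 9), Pow(-3323, -1)) = Mul(Rational(1, 9), Rational(-1, 3323)) = Rational(-1, 29907) ≈ -3.3437e-5)
Mul(Function('J')(Function('o')(-4, 1)), v) = Mul(Add(Rational(-3, 2), Pow(-4, 2)), Rational(-1, 29907)) = Mul(Add(Rational(-3, 2), 16), Rational(-1, 29907)) = Mul(Rational(29, 2), Rational(-1, 29907)) = Rational(-29, 59814)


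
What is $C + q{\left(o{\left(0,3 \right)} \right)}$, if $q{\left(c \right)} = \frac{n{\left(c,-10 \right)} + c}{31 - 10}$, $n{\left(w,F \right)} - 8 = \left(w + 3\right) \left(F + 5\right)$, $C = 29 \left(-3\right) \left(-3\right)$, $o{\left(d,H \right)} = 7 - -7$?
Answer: $258$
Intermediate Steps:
$o{\left(d,H \right)} = 14$ ($o{\left(d,H \right)} = 7 + 7 = 14$)
$C = 261$ ($C = \left(-87\right) \left(-3\right) = 261$)
$n{\left(w,F \right)} = 8 + \left(3 + w\right) \left(5 + F\right)$ ($n{\left(w,F \right)} = 8 + \left(w + 3\right) \left(F + 5\right) = 8 + \left(3 + w\right) \left(5 + F\right)$)
$q{\left(c \right)} = - \frac{1}{3} - \frac{4 c}{21}$ ($q{\left(c \right)} = \frac{\left(23 + 3 \left(-10\right) + 5 c - 10 c\right) + c}{31 - 10} = \frac{\left(23 - 30 + 5 c - 10 c\right) + c}{21} = \left(\left(-7 - 5 c\right) + c\right) \frac{1}{21} = \left(-7 - 4 c\right) \frac{1}{21} = - \frac{1}{3} - \frac{4 c}{21}$)
$C + q{\left(o{\left(0,3 \right)} \right)} = 261 - 3 = 258$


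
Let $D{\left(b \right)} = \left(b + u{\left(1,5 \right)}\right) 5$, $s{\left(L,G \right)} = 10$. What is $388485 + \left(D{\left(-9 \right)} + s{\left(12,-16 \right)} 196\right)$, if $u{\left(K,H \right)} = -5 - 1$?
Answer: $390370$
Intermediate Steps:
$u{\left(K,H \right)} = -6$ ($u{\left(K,H \right)} = -5 - 1 = -6$)
$D{\left(b \right)} = -30 + 5 b$ ($D{\left(b \right)} = \left(b - 6\right) 5 = \left(-6 + b\right) 5 = -30 + 5 b$)
$388485 + \left(D{\left(-9 \right)} + s{\left(12,-16 \right)} 196\right) = 388485 + \left(\left(-30 + 5 \left(-9\right)\right) + 10 \cdot 196\right) = 388485 + \left(\left(-30 - 45\right) + 1960\right) = 388485 + \left(-75 + 1960\right) = 388485 + 1885 = 390370$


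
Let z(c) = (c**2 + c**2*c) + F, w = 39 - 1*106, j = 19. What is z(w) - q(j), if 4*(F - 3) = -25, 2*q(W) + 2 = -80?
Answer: -1184945/4 ≈ -2.9624e+5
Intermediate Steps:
q(W) = -41 (q(W) = -1 + (1/2)*(-80) = -1 - 40 = -41)
F = -13/4 (F = 3 + (1/4)*(-25) = 3 - 25/4 = -13/4 ≈ -3.2500)
w = -67 (w = 39 - 106 = -67)
z(c) = -13/4 + c**2 + c**3 (z(c) = (c**2 + c**2*c) - 13/4 = (c**2 + c**3) - 13/4 = -13/4 + c**2 + c**3)
z(w) - q(j) = (-13/4 + (-67)**2 + (-67)**3) - 1*(-41) = (-13/4 + 4489 - 300763) + 41 = -1185109/4 + 41 = -1184945/4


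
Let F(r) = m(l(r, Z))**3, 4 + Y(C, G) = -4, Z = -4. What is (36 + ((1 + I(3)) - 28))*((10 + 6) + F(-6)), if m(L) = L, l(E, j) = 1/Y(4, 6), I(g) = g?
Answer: 24573/128 ≈ 191.98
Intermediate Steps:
Y(C, G) = -8 (Y(C, G) = -4 - 4 = -8)
l(E, j) = -1/8 (l(E, j) = 1/(-8) = 1*(-1/8) = -1/8)
F(r) = -1/512 (F(r) = (-1/8)**3 = -1/512)
(36 + ((1 + I(3)) - 28))*((10 + 6) + F(-6)) = (36 + ((1 + 3) - 28))*((10 + 6) - 1/512) = (36 + (4 - 28))*(16 - 1/512) = (36 - 24)*(8191/512) = 12*(8191/512) = 24573/128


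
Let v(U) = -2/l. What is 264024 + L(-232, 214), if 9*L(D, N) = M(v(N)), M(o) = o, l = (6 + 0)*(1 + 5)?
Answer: 42771887/162 ≈ 2.6402e+5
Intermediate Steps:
l = 36 (l = 6*6 = 36)
v(U) = -1/18 (v(U) = -2/36 = -2*1/36 = -1/18)
L(D, N) = -1/162 (L(D, N) = (⅑)*(-1/18) = -1/162)
264024 + L(-232, 214) = 264024 - 1/162 = 42771887/162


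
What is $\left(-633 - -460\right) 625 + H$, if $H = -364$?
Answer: $-108489$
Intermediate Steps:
$\left(-633 - -460\right) 625 + H = \left(-633 - -460\right) 625 - 364 = \left(-633 + 460\right) 625 - 364 = \left(-173\right) 625 - 364 = -108125 - 364 = -108489$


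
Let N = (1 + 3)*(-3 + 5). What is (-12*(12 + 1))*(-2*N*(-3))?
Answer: -7488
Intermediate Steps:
N = 8 (N = 4*2 = 8)
(-12*(12 + 1))*(-2*N*(-3)) = (-12*(12 + 1))*(-2*8*(-3)) = (-12*13)*(-16*(-3)) = -156*48 = -7488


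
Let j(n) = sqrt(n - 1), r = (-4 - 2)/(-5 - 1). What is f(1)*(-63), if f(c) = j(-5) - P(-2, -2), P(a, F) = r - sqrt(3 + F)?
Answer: -63*I*sqrt(6) ≈ -154.32*I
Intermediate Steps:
r = 1 (r = -6/(-6) = -6*(-1/6) = 1)
P(a, F) = 1 - sqrt(3 + F)
j(n) = sqrt(-1 + n)
f(c) = I*sqrt(6) (f(c) = sqrt(-1 - 5) - (1 - sqrt(3 - 2)) = sqrt(-6) - (1 - sqrt(1)) = I*sqrt(6) - (1 - 1*1) = I*sqrt(6) - (1 - 1) = I*sqrt(6) - 1*0 = I*sqrt(6) + 0 = I*sqrt(6))
f(1)*(-63) = (I*sqrt(6))*(-63) = -63*I*sqrt(6)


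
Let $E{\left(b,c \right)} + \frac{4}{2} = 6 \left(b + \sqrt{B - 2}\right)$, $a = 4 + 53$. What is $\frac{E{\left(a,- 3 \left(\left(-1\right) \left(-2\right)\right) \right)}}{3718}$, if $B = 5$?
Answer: $\frac{170}{1859} + \frac{3 \sqrt{3}}{1859} \approx 0.094242$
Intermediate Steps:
$a = 57$
$E{\left(b,c \right)} = -2 + 6 b + 6 \sqrt{3}$ ($E{\left(b,c \right)} = -2 + 6 \left(b + \sqrt{5 - 2}\right) = -2 + 6 \left(b + \sqrt{3}\right) = -2 + \left(6 b + 6 \sqrt{3}\right) = -2 + 6 b + 6 \sqrt{3}$)
$\frac{E{\left(a,- 3 \left(\left(-1\right) \left(-2\right)\right) \right)}}{3718} = \frac{-2 + 6 \cdot 57 + 6 \sqrt{3}}{3718} = \left(-2 + 342 + 6 \sqrt{3}\right) \frac{1}{3718} = \left(340 + 6 \sqrt{3}\right) \frac{1}{3718} = \frac{170}{1859} + \frac{3 \sqrt{3}}{1859}$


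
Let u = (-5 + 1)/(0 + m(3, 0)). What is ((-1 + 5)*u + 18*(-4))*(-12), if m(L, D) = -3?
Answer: 800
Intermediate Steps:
u = 4/3 (u = (-5 + 1)/(0 - 3) = -4/(-3) = -4*(-1/3) = 4/3 ≈ 1.3333)
((-1 + 5)*u + 18*(-4))*(-12) = ((-1 + 5)*(4/3) + 18*(-4))*(-12) = (4*(4/3) - 72)*(-12) = (16/3 - 72)*(-12) = -200/3*(-12) = 800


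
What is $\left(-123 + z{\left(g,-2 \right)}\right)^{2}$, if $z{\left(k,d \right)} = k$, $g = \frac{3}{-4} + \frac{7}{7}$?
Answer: $\frac{241081}{16} \approx 15068.0$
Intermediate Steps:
$g = \frac{1}{4}$ ($g = 3 \left(- \frac{1}{4}\right) + 7 \cdot \frac{1}{7} = - \frac{3}{4} + 1 = \frac{1}{4} \approx 0.25$)
$\left(-123 + z{\left(g,-2 \right)}\right)^{2} = \left(-123 + \frac{1}{4}\right)^{2} = \left(- \frac{491}{4}\right)^{2} = \frac{241081}{16}$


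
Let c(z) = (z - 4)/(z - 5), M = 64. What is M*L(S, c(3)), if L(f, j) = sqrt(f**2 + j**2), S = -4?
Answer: 32*sqrt(65) ≈ 257.99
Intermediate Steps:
c(z) = (-4 + z)/(-5 + z)
M*L(S, c(3)) = 64*sqrt((-4)**2 + ((-4 + 3)/(-5 + 3))**2) = 64*sqrt(16 + (-1/(-2))**2) = 64*sqrt(16 + (-1/2*(-1))**2) = 64*sqrt(16 + (1/2)**2) = 64*sqrt(16 + 1/4) = 64*sqrt(65/4) = 64*(sqrt(65)/2) = 32*sqrt(65)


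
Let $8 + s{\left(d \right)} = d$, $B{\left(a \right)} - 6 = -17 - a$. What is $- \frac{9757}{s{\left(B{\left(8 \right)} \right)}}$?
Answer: $\frac{9757}{27} \approx 361.37$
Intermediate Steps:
$B{\left(a \right)} = -11 - a$ ($B{\left(a \right)} = 6 - \left(17 + a\right) = -11 - a$)
$s{\left(d \right)} = -8 + d$
$- \frac{9757}{s{\left(B{\left(8 \right)} \right)}} = - \frac{9757}{-8 - 19} = - \frac{9757}{-27} = \left(-9757\right) \left(- \frac{1}{27}\right) = \frac{9757}{27}$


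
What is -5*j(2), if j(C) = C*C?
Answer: -20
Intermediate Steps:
j(C) = C**2
-5*j(2) = -5*2**2 = -5*4 = -20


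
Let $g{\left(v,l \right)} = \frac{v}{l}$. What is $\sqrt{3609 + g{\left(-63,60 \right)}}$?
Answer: $\frac{\sqrt{360795}}{10} \approx 60.066$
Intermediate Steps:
$\sqrt{3609 + g{\left(-63,60 \right)}} = \sqrt{3609 - \frac{63}{60}} = \sqrt{3609 - \frac{21}{20}} = \sqrt{\frac{72159}{20}} = \frac{\sqrt{360795}}{10}$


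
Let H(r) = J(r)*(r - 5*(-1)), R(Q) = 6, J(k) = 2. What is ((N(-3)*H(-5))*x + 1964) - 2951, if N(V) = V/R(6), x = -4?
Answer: -987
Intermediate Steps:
H(r) = 10 + 2*r (H(r) = 2*(r - 5*(-1)) = 2*(r + 5) = 2*(5 + r) = 10 + 2*r)
N(V) = V/6
((N(-3)*H(-5))*x + 1964) - 2951 = ((((⅙)*(-3))*(10 + 2*(-5)))*(-4) + 1964) - 2951 = (-(10 - 10)/2*(-4) + 1964) - 2951 = (-½*0*(-4) + 1964) - 2951 = (0*(-4) + 1964) - 2951 = (0 + 1964) - 2951 = 1964 - 2951 = -987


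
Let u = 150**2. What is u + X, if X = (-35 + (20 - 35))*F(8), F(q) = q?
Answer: 22100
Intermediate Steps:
X = -400 (X = (-35 + (20 - 35))*8 = (-35 - 15)*8 = -50*8 = -400)
u = 22500
u + X = 22500 - 400 = 22100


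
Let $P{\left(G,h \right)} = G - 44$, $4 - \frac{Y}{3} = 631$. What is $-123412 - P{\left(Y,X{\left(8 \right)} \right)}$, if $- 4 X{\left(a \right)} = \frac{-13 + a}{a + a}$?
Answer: $-121487$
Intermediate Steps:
$Y = -1881$ ($Y = 12 - 1893 = -1881$)
$X{\left(a \right)} = - \frac{-13 + a}{8 a}$ ($X{\left(a \right)} = - \frac{\left(-13 + a\right) \frac{1}{a + a}}{4} = - \frac{\left(-13 + a\right) \frac{1}{2 a}}{4} = - \frac{\frac{1}{2} \frac{1}{a} \left(-13 + a\right)}{4} = - \frac{-13 + a}{8 a}$)
$P{\left(G,h \right)} = -44 + G$ ($P{\left(G,h \right)} = G - 44 = -44 + G$)
$-123412 - P{\left(Y,X{\left(8 \right)} \right)} = -123412 - \left(-44 - 1881\right) = -123412 - -1925 = -123412 + 1925 = -121487$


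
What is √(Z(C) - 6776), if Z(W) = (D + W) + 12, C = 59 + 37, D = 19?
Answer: I*√6649 ≈ 81.541*I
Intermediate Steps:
C = 96
Z(W) = 31 + W (Z(W) = (19 + W) + 12 = 31 + W)
√(Z(C) - 6776) = √((31 + 96) - 6776) = √(127 - 6776) = √(-6649) = I*√6649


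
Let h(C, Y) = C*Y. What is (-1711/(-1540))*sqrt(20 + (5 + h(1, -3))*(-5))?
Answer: 1711*sqrt(10)/1540 ≈ 3.5134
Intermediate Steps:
(-1711/(-1540))*sqrt(20 + (5 + h(1, -3))*(-5)) = (-1711/(-1540))*sqrt(20 + (5 + 1*(-3))*(-5)) = (-1711*(-1/1540))*sqrt(20 + (5 - 3)*(-5)) = 1711*sqrt(20 + 2*(-5))/1540 = 1711*sqrt(20 - 10)/1540 = 1711*sqrt(10)/1540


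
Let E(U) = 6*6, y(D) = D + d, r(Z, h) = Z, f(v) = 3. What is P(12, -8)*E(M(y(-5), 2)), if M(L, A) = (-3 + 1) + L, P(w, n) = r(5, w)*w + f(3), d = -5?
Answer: 2268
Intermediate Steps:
y(D) = -5 + D (y(D) = D - 5 = -5 + D)
P(w, n) = 3 + 5*w (P(w, n) = 5*w + 3 = 3 + 5*w)
M(L, A) = -2 + L
E(U) = 36
P(12, -8)*E(M(y(-5), 2)) = (3 + 5*12)*36 = (3 + 60)*36 = 63*36 = 2268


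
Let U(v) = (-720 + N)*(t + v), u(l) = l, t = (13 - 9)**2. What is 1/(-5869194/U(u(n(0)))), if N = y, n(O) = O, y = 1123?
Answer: -3224/2934597 ≈ -0.0010986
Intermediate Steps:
N = 1123
t = 16 (t = 4**2 = 16)
U(v) = 6448 + 403*v (U(v) = (-720 + 1123)*(16 + v) = 403*(16 + v) = 6448 + 403*v)
1/(-5869194/U(u(n(0)))) = 1/(-5869194/(6448 + 403*0)) = 1/(-5869194/(6448 + 0)) = 1/(-5869194/6448) = 1/(-5869194*1/6448) = 1/(-2934597/3224) = -3224/2934597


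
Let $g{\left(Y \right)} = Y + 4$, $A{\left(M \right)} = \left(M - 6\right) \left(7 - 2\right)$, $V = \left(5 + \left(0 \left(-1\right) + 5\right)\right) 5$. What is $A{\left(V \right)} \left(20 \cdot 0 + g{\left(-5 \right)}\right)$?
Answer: $-220$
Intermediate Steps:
$V = 50$ ($V = \left(5 + \left(0 + 5\right)\right) 5 = \left(5 + 5\right) 5 = 10 \cdot 5 = 50$)
$A{\left(M \right)} = -30 + 5 M$ ($A{\left(M \right)} = \left(-6 + M\right) 5 = -30 + 5 M$)
$g{\left(Y \right)} = 4 + Y$
$A{\left(V \right)} \left(20 \cdot 0 + g{\left(-5 \right)}\right) = \left(-30 + 5 \cdot 50\right) \left(20 \cdot 0 + \left(4 - 5\right)\right) = \left(-30 + 250\right) \left(0 - 1\right) = 220 \left(-1\right) = -220$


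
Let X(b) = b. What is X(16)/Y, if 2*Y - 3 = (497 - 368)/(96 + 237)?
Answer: 444/47 ≈ 9.4468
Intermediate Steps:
Y = 188/111 (Y = 3/2 + ((497 - 368)/(96 + 237))/2 = 3/2 + (129/333)/2 = 3/2 + (129*(1/333))/2 = 3/2 + (½)*(43/111) = 3/2 + 43/222 = 188/111 ≈ 1.6937)
X(16)/Y = 16/(188/111) = 16*(111/188) = 444/47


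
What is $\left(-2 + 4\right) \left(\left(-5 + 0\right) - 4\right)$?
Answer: $-18$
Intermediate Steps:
$\left(-2 + 4\right) \left(\left(-5 + 0\right) - 4\right) = 2 \left(-5 - 4\right) = 2 \left(-9\right) = -18$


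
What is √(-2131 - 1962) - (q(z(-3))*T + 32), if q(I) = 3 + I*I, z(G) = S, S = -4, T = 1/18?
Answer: -595/18 + I*√4093 ≈ -33.056 + 63.977*I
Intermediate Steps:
T = 1/18 ≈ 0.055556
z(G) = -4
q(I) = 3 + I²
√(-2131 - 1962) - (q(z(-3))*T + 32) = √(-2131 - 1962) - ((3 + (-4)²)*(1/18) + 32) = √(-4093) - ((3 + 16)*(1/18) + 32) = I*√4093 - (19*(1/18) + 32) = I*√4093 - (19/18 + 32) = I*√4093 - 1*595/18 = I*√4093 - 595/18 = -595/18 + I*√4093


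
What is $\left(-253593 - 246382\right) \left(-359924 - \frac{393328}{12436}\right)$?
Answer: $\frac{559523046448800}{3109} \approx 1.7997 \cdot 10^{11}$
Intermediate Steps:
$\left(-253593 - 246382\right) \left(-359924 - \frac{393328}{12436}\right) = - 499975 \left(-359924 - \frac{98332}{3109}\right) = \left(-499975\right) \left(- \frac{1119102048}{3109}\right) = \frac{559523046448800}{3109}$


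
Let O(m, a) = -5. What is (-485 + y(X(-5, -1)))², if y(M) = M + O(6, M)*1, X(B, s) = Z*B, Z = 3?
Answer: 255025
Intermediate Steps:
X(B, s) = 3*B
y(M) = -5 + M (y(M) = M - 5*1 = M - 5 = -5 + M)
(-485 + y(X(-5, -1)))² = (-485 + (-5 + 3*(-5)))² = (-485 + (-5 - 15))² = (-485 - 20)² = (-505)² = 255025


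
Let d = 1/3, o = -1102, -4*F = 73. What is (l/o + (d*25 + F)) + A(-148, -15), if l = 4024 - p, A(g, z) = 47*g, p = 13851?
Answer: -45999679/6612 ≈ -6957.0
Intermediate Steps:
F = -73/4 (F = -1/4*73 = -73/4 ≈ -18.250)
d = 1/3 ≈ 0.33333
l = -9827 (l = 4024 - 1*13851 = 4024 - 13851 = -9827)
(l/o + (d*25 + F)) + A(-148, -15) = (-9827/(-1102) + ((1/3)*25 - 73/4)) + 47*(-148) = (-9827*(-1/1102) + (25/3 - 73/4)) - 6956 = (9827/1102 - 119/12) - 6956 = -6607/6612 - 6956 = -45999679/6612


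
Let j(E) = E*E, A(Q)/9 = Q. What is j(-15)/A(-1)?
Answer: -25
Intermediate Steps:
A(Q) = 9*Q
j(E) = E**2
j(-15)/A(-1) = (-15)**2/(9*(-1)) = 225/(-9) = -1/9*225 = -25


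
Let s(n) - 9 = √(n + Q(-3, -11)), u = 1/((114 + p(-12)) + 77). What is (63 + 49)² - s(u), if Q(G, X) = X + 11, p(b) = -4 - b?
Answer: 12535 - √199/199 ≈ 12535.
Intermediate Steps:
Q(G, X) = 11 + X
u = 1/199 (u = 1/((114 + (-4 - 1*(-12))) + 77) = 1/((114 + (-4 + 12)) + 77) = 1/((114 + 8) + 77) = 1/(122 + 77) = 1/199 ≈ 0.0050251)
s(n) = 9 + √n (s(n) = 9 + √(n + (11 - 11)) = 9 + √(n + 0) = 9 + √n)
(63 + 49)² - s(u) = (63 + 49)² - (9 + √(1/199)) = 112² - (9 + √199/199) = 12544 + (-9 - √199/199) = 12535 - √199/199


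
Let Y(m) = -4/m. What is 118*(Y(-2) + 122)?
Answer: 14632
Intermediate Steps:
118*(Y(-2) + 122) = 118*(-4/(-2) + 122) = 118*(-4*(-½) + 122) = 118*(2 + 122) = 118*124 = 14632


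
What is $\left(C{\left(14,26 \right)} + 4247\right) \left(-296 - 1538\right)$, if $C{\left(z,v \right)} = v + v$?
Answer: $-7884366$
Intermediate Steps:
$C{\left(z,v \right)} = 2 v$
$\left(C{\left(14,26 \right)} + 4247\right) \left(-296 - 1538\right) = \left(2 \cdot 26 + 4247\right) \left(-296 - 1538\right) = \left(52 + 4247\right) \left(-296 - 1538\right) = 4299 \left(-1834\right) = -7884366$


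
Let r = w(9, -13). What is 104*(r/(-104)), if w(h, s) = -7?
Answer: 7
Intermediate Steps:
r = -7
104*(r/(-104)) = 104*(-7/(-104)) = 104*(-7*(-1/104)) = 104*(7/104) = 7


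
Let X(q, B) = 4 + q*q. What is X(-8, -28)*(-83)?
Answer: -5644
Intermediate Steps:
X(q, B) = 4 + q**2
X(-8, -28)*(-83) = (4 + (-8)**2)*(-83) = (4 + 64)*(-83) = 68*(-83) = -5644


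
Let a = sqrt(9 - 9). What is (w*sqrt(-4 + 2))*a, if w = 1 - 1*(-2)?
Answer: 0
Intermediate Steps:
w = 3 (w = 1 + 2 = 3)
a = 0 (a = sqrt(0) = 0)
(w*sqrt(-4 + 2))*a = (3*sqrt(-4 + 2))*0 = (3*sqrt(-2))*0 = (3*(I*sqrt(2)))*0 = (3*I*sqrt(2))*0 = 0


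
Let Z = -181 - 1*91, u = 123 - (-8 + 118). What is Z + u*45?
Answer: 313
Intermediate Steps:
u = 13 (u = 123 - 1*110 = 123 - 110 = 13)
Z = -272 (Z = -181 - 91 = -272)
Z + u*45 = -272 + 13*45 = -272 + 585 = 313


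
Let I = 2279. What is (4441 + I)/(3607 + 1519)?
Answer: 3360/2563 ≈ 1.3110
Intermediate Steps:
(4441 + I)/(3607 + 1519) = (4441 + 2279)/(3607 + 1519) = 6720/5126 = 6720*(1/5126) = 3360/2563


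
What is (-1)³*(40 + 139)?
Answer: -179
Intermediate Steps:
(-1)³*(40 + 139) = -1*179 = -179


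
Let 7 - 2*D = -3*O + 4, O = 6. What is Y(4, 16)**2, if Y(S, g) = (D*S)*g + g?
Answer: 473344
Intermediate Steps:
D = 21/2 (D = 7/2 - (-3*6 + 4)/2 = 7/2 - (-18 + 4)/2 = 7/2 - 1/2*(-14) = 7/2 + 7 = 21/2 ≈ 10.500)
Y(S, g) = g + 21*S*g/2 (Y(S, g) = (21*S/2)*g + g = 21*S*g/2 + g = g + 21*S*g/2)
Y(4, 16)**2 = ((1/2)*16*(2 + 21*4))**2 = ((1/2)*16*(2 + 84))**2 = ((1/2)*16*86)**2 = 688**2 = 473344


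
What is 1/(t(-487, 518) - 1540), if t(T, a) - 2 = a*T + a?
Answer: -1/253286 ≈ -3.9481e-6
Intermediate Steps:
t(T, a) = 2 + a + T*a (t(T, a) = 2 + (a*T + a) = 2 + (T*a + a) = 2 + (a + T*a) = 2 + a + T*a)
1/(t(-487, 518) - 1540) = 1/((2 + 518 - 487*518) - 1540) = 1/((2 + 518 - 252266) - 1540) = 1/(-251746 - 1540) = 1/(-253286) = -1/253286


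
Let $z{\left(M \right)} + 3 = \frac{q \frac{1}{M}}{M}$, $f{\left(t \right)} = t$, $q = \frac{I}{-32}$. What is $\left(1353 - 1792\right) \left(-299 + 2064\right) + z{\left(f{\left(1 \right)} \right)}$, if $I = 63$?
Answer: $- \frac{24794879}{32} \approx -7.7484 \cdot 10^{5}$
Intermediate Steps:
$q = - \frac{63}{32}$ ($q = \frac{63}{-32} = 63 \left(- \frac{1}{32}\right) = - \frac{63}{32} \approx -1.9688$)
$z{\left(M \right)} = -3 - \frac{63}{32 M^{2}}$ ($z{\left(M \right)} = -3 + \frac{\left(- \frac{63}{32}\right) \frac{1}{M}}{M} = -3 - \frac{63}{32 M^{2}}$)
$\left(1353 - 1792\right) \left(-299 + 2064\right) + z{\left(f{\left(1 \right)} \right)} = \left(1353 - 1792\right) \left(-299 + 2064\right) - \left(3 + \frac{63}{32 \cdot 1}\right) = \left(-439\right) 1765 - \frac{159}{32} = -774835 - \frac{159}{32} = - \frac{24794879}{32}$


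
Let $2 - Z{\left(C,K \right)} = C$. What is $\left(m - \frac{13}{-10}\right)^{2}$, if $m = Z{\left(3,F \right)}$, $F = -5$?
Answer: $\frac{9}{100} \approx 0.09$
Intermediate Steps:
$Z{\left(C,K \right)} = 2 - C$
$m = -1$ ($m = 2 - 3 = -1$)
$\left(m - \frac{13}{-10}\right)^{2} = \left(-1 - \frac{13}{-10}\right)^{2} = \left(-1 - - \frac{13}{10}\right)^{2} = \left(-1 + \frac{13}{10}\right)^{2} = \left(\frac{3}{10}\right)^{2} = \frac{9}{100}$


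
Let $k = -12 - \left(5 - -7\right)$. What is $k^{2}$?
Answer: $576$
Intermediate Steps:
$k = -24$ ($k = -12 - \left(5 + 7\right) = -12 - 12 = -24$)
$k^{2} = \left(-24\right)^{2} = 576$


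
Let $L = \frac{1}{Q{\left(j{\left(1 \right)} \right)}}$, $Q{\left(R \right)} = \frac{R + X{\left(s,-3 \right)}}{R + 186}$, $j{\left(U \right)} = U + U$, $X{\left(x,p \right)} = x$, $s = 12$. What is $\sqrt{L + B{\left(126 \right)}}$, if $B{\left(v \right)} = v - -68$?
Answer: $\frac{22 \sqrt{21}}{7} \approx 14.402$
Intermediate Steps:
$B{\left(v \right)} = 68 + v$ ($B{\left(v \right)} = v + 68 = 68 + v$)
$j{\left(U \right)} = 2 U$
$Q{\left(R \right)} = \frac{12 + R}{186 + R}$ ($Q{\left(R \right)} = \frac{R + 12}{R + 186} = \frac{12 + R}{186 + R}$)
$L = \frac{94}{7}$ ($L = \frac{1}{\frac{1}{186 + 2 \cdot 1} \left(12 + 2 \cdot 1\right)} = \frac{1}{\frac{1}{186 + 2} \left(12 + 2\right)} = \frac{1}{\frac{1}{188} \cdot 14} = \frac{1}{\frac{7}{94}} = \frac{94}{7} \approx 13.429$)
$\sqrt{L + B{\left(126 \right)}} = \sqrt{\frac{94}{7} + \left(68 + 126\right)} = \sqrt{\frac{94}{7} + 194} = \sqrt{\frac{1452}{7}} = \frac{22 \sqrt{21}}{7}$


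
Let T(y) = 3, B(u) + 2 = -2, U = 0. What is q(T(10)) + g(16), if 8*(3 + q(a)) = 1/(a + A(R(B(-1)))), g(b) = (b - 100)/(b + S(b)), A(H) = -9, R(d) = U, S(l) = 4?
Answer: -1733/240 ≈ -7.2208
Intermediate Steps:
B(u) = -4 (B(u) = -2 - 2 = -4)
R(d) = 0
g(b) = (-100 + b)/(4 + b) (g(b) = (b - 100)/(b + 4) = (-100 + b)/(4 + b))
q(a) = -3 + 1/(8*(-9 + a)) (q(a) = -3 + 1/(8*(a - 9)) = -3 + 1/(8*(-9 + a)))
q(T(10)) + g(16) = (217 - 24*3)/(8*(-9 + 3)) + (-100 + 16)/(4 + 16) = (⅛)*(217 - 72)/(-6) - 84/20 = (⅛)*(-⅙)*145 + (1/20)*(-84) = -145/48 - 21/5 = -1733/240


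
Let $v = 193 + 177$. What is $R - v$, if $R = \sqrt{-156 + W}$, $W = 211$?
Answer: $-370 + \sqrt{55} \approx -362.58$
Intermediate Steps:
$v = 370$
$R = \sqrt{55}$ ($R = \sqrt{-156 + 211} = \sqrt{55} \approx 7.4162$)
$R - v = \sqrt{55} - 370 = -370 + \sqrt{55}$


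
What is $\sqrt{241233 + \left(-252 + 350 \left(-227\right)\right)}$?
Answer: $\sqrt{161531} \approx 401.91$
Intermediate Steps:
$\sqrt{241233 + \left(-252 + 350 \left(-227\right)\right)} = \sqrt{241233 - 79702} = \sqrt{161531}$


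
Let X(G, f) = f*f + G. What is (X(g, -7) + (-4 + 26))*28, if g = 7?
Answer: 2184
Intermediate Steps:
X(G, f) = G + f² (X(G, f) = f² + G = G + f²)
(X(g, -7) + (-4 + 26))*28 = ((7 + (-7)²) + (-4 + 26))*28 = ((7 + 49) + 22)*28 = (56 + 22)*28 = 78*28 = 2184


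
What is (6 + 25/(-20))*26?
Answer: 247/2 ≈ 123.50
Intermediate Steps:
(6 + 25/(-20))*26 = (6 + 25*(-1/20))*26 = (6 - 5/4)*26 = (19/4)*26 = 247/2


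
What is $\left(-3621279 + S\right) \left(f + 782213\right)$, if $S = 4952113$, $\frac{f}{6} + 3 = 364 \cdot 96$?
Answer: $1319999680406$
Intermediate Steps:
$f = 209646$ ($f = -18 + 6 \cdot 364 \cdot 96 = -18 + 6 \cdot 34944 = -18 + 209664 = 209646$)
$\left(-3621279 + S\right) \left(f + 782213\right) = \left(-3621279 + 4952113\right) \left(209646 + 782213\right) = 1330834 \cdot 991859 = 1319999680406$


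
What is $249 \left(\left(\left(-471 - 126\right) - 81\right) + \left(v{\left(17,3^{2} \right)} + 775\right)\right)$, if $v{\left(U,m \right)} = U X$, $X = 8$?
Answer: $58017$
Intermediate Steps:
$v{\left(U,m \right)} = 8 U$ ($v{\left(U,m \right)} = U 8 = 8 U$)
$249 \left(\left(\left(-471 - 126\right) - 81\right) + \left(v{\left(17,3^{2} \right)} + 775\right)\right) = 249 \left(\left(\left(-471 - 126\right) - 81\right) + \left(8 \cdot 17 + 775\right)\right) = 249 \left(\left(\left(-471 - 126\right) - 81\right) + \left(136 + 775\right)\right) = 249 \left(\left(-597 - 81\right) + 911\right) = 249 \left(-678 + 911\right) = 249 \cdot 233 = 58017$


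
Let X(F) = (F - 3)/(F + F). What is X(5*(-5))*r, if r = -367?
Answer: -5138/25 ≈ -205.52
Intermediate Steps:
X(F) = (-3 + F)/(2*F) (X(F) = (-3 + F)/((2*F)) = (-3 + F)*(1/(2*F)) = (-3 + F)/(2*F))
X(5*(-5))*r = ((-3 + 5*(-5))/(2*((5*(-5)))))*(-367) = ((½)*(-3 - 25)/(-25))*(-367) = ((½)*(-1/25)*(-28))*(-367) = (14/25)*(-367) = -5138/25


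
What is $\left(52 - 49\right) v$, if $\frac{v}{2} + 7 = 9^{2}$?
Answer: $444$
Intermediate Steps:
$v = 148$ ($v = -14 + 2 \cdot 9^{2} = -14 + 2 \cdot 81 = -14 + 162 = 148$)
$\left(52 - 49\right) v = \left(52 - 49\right) 148 = 3 \cdot 148 = 444$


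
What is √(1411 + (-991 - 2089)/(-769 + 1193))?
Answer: √3943094/53 ≈ 37.466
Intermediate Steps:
√(1411 + (-991 - 2089)/(-769 + 1193)) = √(1411 - 3080/424) = √(1411 - 3080*1/424) = √(1411 - 385/53) = √(74398/53) = √3943094/53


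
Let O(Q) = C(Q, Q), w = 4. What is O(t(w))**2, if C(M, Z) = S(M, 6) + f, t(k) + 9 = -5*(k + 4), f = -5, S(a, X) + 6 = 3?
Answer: 64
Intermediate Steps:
S(a, X) = -3 (S(a, X) = -6 + 3 = -3)
t(k) = -29 - 5*k (t(k) = -9 - 5*(k + 4) = -9 - 5*(4 + k) = -9 + (-20 - 5*k) = -29 - 5*k)
C(M, Z) = -8 (C(M, Z) = -3 - 5 = -8)
O(Q) = -8
O(t(w))**2 = (-8)**2 = 64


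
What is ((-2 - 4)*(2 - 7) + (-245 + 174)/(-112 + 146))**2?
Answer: 900601/1156 ≈ 779.07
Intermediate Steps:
((-2 - 4)*(2 - 7) + (-245 + 174)/(-112 + 146))**2 = (-6*(-5) - 71/34)**2 = (30 - 71*1/34)**2 = (30 - 71/34)**2 = (949/34)**2 = 900601/1156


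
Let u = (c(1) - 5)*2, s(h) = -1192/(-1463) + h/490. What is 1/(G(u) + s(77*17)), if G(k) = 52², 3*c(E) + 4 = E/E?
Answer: 14630/39610523 ≈ 0.00036935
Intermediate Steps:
s(h) = 1192/1463 + h/490 (s(h) = -1192*(-1/1463) + h*(1/490) = 1192/1463 + h/490)
c(E) = -1 (c(E) = -4/3 + (E/E)/3 = -4/3 + (⅓)*1 = -4/3 + ⅓ = -1)
u = -12 (u = (-1 - 5)*2 = -6*2 = -12)
G(k) = 2704
1/(G(u) + s(77*17)) = 1/(2704 + (1192/1463 + (77*17)/490)) = 1/(2704 + (1192/1463 + (1/490)*1309)) = 1/(2704 + (1192/1463 + 187/70)) = 1/(2704 + 51003/14630) = 1/(39610523/14630) = 14630/39610523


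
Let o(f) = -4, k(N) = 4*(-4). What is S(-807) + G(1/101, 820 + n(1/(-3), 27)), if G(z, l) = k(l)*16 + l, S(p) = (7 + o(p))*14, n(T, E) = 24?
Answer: 630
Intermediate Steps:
k(N) = -16
S(p) = 42 (S(p) = (7 - 4)*14 = 3*14 = 42)
G(z, l) = -256 + l (G(z, l) = -16*16 + l = -256 + l)
S(-807) + G(1/101, 820 + n(1/(-3), 27)) = 42 + (-256 + (820 + 24)) = 42 + (-256 + 844) = 42 + 588 = 630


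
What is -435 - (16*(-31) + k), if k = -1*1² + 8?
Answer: 54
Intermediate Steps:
k = 7 (k = -1*1 + 8 = -1 + 8 = 7)
-435 - (16*(-31) + k) = -435 - (16*(-31) + 7) = -435 - (-496 + 7) = -435 - 1*(-489) = -435 + 489 = 54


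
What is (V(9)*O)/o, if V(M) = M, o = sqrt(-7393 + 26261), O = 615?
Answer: 5535*sqrt(4717)/9434 ≈ 40.295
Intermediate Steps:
o = 2*sqrt(4717) (o = sqrt(18868) = 2*sqrt(4717) ≈ 137.36)
(V(9)*O)/o = (9*615)/((2*sqrt(4717))) = 5535*(sqrt(4717)/9434) = 5535*sqrt(4717)/9434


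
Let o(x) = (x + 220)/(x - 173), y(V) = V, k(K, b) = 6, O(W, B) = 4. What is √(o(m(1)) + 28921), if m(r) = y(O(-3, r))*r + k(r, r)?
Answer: √768364559/163 ≈ 170.06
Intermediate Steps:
m(r) = 6 + 4*r (m(r) = 4*r + 6 = 6 + 4*r)
o(x) = (220 + x)/(-173 + x)
√(o(m(1)) + 28921) = √((220 + (6 + 4*1))/(-173 + (6 + 4*1)) + 28921) = √((220 + (6 + 4))/(-173 + (6 + 4)) + 28921) = √((220 + 10)/(-173 + 10) + 28921) = √(230/(-163) + 28921) = √(-1/163*230 + 28921) = √(-230/163 + 28921) = √(4713893/163) = √768364559/163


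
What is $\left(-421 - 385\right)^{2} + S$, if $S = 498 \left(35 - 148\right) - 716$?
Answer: $592646$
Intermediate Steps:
$S = -56990$ ($S = 498 \left(-113\right) - 716 = -56274 - 716 = -56990$)
$\left(-421 - 385\right)^{2} + S = \left(-421 - 385\right)^{2} - 56990 = \left(-806\right)^{2} - 56990 = 649636 - 56990 = 592646$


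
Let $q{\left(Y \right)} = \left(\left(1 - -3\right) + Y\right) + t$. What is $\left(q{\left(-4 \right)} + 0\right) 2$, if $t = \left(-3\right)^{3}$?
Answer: $-54$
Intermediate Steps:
$t = -27$
$q{\left(Y \right)} = -23 + Y$ ($q{\left(Y \right)} = \left(\left(1 - -3\right) + Y\right) - 27 = \left(\left(1 + 3\right) + Y\right) - 27 = \left(4 + Y\right) - 27 = -23 + Y$)
$\left(q{\left(-4 \right)} + 0\right) 2 = \left(\left(-23 - 4\right) + 0\right) 2 = \left(-27 + 0\right) 2 = \left(-27\right) 2 = -54$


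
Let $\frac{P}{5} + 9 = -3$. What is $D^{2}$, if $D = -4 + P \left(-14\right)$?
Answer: $698896$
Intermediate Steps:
$P = -60$ ($P = -45 + 5 \left(-3\right) = -45 - 15 = -60$)
$D = 836$ ($D = -4 - -840 = -4 + 840 = 836$)
$D^{2} = 836^{2} = 698896$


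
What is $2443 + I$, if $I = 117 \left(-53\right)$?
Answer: $-3758$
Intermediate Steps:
$I = -6201$
$2443 + I = 2443 - 6201 = -3758$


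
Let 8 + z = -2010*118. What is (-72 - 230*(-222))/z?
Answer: -1821/8471 ≈ -0.21497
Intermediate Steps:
z = -237188 (z = -8 - 2010*118 = -8 - 237180 = -237188)
(-72 - 230*(-222))/z = (-72 - 230*(-222))/(-237188) = (-72 + 51060)*(-1/237188) = 50988*(-1/237188) = -1821/8471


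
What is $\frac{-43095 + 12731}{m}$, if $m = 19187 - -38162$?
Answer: $- \frac{30364}{57349} \approx -0.52946$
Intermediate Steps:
$m = 57349$ ($m = 19187 + 38162 = 57349$)
$\frac{-43095 + 12731}{m} = \frac{-43095 + 12731}{57349} = \left(-30364\right) \frac{1}{57349} = - \frac{30364}{57349}$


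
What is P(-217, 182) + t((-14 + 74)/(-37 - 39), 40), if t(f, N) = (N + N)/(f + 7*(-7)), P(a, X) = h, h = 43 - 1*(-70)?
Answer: 52689/473 ≈ 111.39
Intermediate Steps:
h = 113 (h = 43 + 70 = 113)
P(a, X) = 113
t(f, N) = 2*N/(-49 + f) (t(f, N) = (2*N)/(f - 49) = (2*N)/(-49 + f) = 2*N/(-49 + f))
P(-217, 182) + t((-14 + 74)/(-37 - 39), 40) = 113 + 2*40/(-49 + (-14 + 74)/(-37 - 39)) = 113 + 2*40/(-49 + 60/(-76)) = 113 + 2*40/(-49 + 60*(-1/76)) = 113 + 2*40/(-49 - 15/19) = 113 + 2*40/(-946/19) = 113 + 2*40*(-19/946) = 113 - 760/473 = 52689/473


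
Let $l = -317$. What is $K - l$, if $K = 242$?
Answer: $559$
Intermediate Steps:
$K - l = 242 - -317 = 242 + 317 = 559$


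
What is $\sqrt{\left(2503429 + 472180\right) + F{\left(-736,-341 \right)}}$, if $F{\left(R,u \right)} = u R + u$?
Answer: $2 \sqrt{806561} \approx 1796.2$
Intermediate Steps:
$F{\left(R,u \right)} = u + R u$ ($F{\left(R,u \right)} = R u + u = u + R u$)
$\sqrt{\left(2503429 + 472180\right) + F{\left(-736,-341 \right)}} = \sqrt{\left(2503429 + 472180\right) - 341 \left(1 - 736\right)} = \sqrt{2975609 - -250635} = \sqrt{2975609 + 250635} = \sqrt{3226244} = 2 \sqrt{806561}$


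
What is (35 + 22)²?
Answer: 3249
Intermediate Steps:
(35 + 22)² = 57² = 3249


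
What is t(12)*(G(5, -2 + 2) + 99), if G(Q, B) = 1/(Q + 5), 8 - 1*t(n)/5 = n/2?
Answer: 991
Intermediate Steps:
t(n) = 40 - 5*n/2
G(Q, B) = 1/(5 + Q)
t(12)*(G(5, -2 + 2) + 99) = (40 - 5/2*12)*(1/(5 + 5) + 99) = (40 - 30)*(1/10 + 99) = 10*(⅒ + 99) = 10*(991/10) = 991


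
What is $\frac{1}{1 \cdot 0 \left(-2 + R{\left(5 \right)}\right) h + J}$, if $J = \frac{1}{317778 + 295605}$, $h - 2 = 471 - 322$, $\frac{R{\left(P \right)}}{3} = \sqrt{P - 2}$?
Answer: $613383$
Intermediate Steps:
$R{\left(P \right)} = 3 \sqrt{-2 + P}$ ($R{\left(P \right)} = 3 \sqrt{P - 2} = 3 \sqrt{-2 + P}$)
$h = 151$ ($h = 2 + \left(471 - 322\right) = 2 + 149 = 151$)
$J = \frac{1}{613383} \approx 1.6303 \cdot 10^{-6}$
$\frac{1}{1 \cdot 0 \left(-2 + R{\left(5 \right)}\right) h + J} = \frac{1}{1 \cdot 0 \left(-2 + 3 \sqrt{-2 + 5}\right) 151 + \frac{1}{613383}} = \frac{1}{0 \left(-2 + 3 \sqrt{3}\right) 151 + \frac{1}{613383}} = \frac{1}{0 \cdot 151 + \frac{1}{613383}} = \frac{1}{0 + \frac{1}{613383}} = \frac{1}{\frac{1}{613383}} = 613383$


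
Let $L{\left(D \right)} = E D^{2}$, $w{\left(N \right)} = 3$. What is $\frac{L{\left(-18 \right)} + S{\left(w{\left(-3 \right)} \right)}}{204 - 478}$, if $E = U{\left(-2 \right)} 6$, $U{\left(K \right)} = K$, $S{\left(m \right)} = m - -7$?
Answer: $\frac{1939}{137} \approx 14.153$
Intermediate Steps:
$S{\left(m \right)} = 7 + m$ ($S{\left(m \right)} = m + 7 = 7 + m$)
$E = -12$ ($E = \left(-2\right) 6 = -12$)
$L{\left(D \right)} = - 12 D^{2}$
$\frac{L{\left(-18 \right)} + S{\left(w{\left(-3 \right)} \right)}}{204 - 478} = \frac{- 12 \left(-18\right)^{2} + \left(7 + 3\right)}{204 - 478} = \frac{\left(-12\right) 324 + 10}{-274} = \left(-3888 + 10\right) \left(- \frac{1}{274}\right) = \left(-3878\right) \left(- \frac{1}{274}\right) = \frac{1939}{137}$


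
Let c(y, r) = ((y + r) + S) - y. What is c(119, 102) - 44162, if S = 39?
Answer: -44021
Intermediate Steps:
c(y, r) = 39 + r (c(y, r) = ((y + r) + 39) - y = ((r + y) + 39) - y = (39 + r + y) - y = 39 + r)
c(119, 102) - 44162 = (39 + 102) - 44162 = 141 - 44162 = -44021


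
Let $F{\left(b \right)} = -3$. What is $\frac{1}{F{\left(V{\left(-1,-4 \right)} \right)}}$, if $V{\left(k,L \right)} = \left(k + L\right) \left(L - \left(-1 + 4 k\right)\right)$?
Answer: $- \frac{1}{3} \approx -0.33333$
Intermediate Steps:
$V{\left(k,L \right)} = \left(L + k\right) \left(1 + L - 4 k\right)$
$\frac{1}{F{\left(V{\left(-1,-4 \right)} \right)}} = \frac{1}{-3} = - \frac{1}{3}$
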